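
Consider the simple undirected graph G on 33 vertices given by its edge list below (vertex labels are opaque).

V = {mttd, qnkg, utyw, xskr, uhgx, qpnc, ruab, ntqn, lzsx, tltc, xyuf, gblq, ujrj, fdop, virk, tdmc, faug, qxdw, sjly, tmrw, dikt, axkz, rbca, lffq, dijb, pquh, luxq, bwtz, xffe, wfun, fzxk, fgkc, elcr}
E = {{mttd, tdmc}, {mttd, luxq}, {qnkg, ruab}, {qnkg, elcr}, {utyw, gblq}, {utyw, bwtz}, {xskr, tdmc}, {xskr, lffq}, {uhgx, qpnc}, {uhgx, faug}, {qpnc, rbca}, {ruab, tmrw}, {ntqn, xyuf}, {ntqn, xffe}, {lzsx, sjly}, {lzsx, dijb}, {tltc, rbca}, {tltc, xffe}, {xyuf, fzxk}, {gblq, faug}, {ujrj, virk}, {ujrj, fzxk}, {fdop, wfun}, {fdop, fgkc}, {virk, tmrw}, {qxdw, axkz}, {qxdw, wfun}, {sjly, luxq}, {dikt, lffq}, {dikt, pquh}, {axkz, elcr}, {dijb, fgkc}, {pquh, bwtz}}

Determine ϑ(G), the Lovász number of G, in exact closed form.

33*cos(pi/33)/(cos(pi/33) + 1)

Vertex qxdw has 2 neighbors: axkz, wfun.
N(faug) = {uhgx, gblq}, |N(faug)| = 2.
deg(lffq) = 2; N(lffq) = {xskr, dikt}.
N(pquh) = {dikt, bwtz}, |N(pquh)| = 2.
deg(v) = 2 for all v (|V|=33); the odd cycle C_{33}.
spec(A) ≈ [2.0, 1.96386, 1.85674, 1.68251, 1.44747, 1.16011, 0.83083, 0.47152, 0.09516, -0.28463, -0.65414, -1.0, -1.30972, -1.57211, -1.77767, -1.91899, -1.99094] (distinct, 5 d.p.).
Lovász (edge-transitive): ϑ = −33·(-2*cos(pi/33))/((2)−(-2*cos(pi/33))) = 33*cos(pi/33)/(cos(pi/33) + 1).
ϑ(G) ≈ 16.462559.
α=16, χ(Ḡ)=17; ϑ=33*cos(pi/33)/(cos(pi/33) + 1) lies between (both strict).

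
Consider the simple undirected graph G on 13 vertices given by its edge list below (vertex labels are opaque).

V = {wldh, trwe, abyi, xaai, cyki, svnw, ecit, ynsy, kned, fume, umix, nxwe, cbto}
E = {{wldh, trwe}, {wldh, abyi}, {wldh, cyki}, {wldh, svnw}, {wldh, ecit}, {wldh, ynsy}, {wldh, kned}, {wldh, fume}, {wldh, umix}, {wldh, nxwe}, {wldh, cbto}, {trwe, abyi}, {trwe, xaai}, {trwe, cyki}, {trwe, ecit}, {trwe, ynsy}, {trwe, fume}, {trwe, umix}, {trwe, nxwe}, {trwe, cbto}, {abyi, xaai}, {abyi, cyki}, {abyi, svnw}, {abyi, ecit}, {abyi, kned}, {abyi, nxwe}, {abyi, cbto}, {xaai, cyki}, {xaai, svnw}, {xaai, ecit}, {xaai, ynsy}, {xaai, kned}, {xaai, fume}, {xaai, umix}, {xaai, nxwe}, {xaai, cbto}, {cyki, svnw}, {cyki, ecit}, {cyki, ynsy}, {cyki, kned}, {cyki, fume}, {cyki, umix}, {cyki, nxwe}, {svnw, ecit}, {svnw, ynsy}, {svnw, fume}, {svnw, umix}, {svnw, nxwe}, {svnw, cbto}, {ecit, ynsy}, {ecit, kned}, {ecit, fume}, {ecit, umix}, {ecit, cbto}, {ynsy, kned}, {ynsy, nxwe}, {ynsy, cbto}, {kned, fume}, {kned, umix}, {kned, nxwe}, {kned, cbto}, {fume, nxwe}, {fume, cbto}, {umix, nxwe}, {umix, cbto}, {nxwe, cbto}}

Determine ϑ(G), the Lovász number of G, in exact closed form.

N(svnw) = {wldh, abyi, xaai, cyki, ecit, ynsy, fume, umix, nxwe, cbto}, |N(svnw)| = 10.
Vertex cyki has 11 neighbors: wldh, trwe, abyi, xaai, svnw, ecit, ynsy, kned, fume, umix, nxwe.
N(kned) = {wldh, abyi, xaai, cyki, ecit, ynsy, fume, umix, nxwe, cbto}, |N(kned)| = 10.
Vertex fume has 9 neighbors: wldh, trwe, xaai, cyki, svnw, ecit, kned, nxwe, cbto.
Complete multipartite on [4, 3, 2, 2, 2]: sandwich collapses at ϑ=4.
Numerically 4.000000.
Lovász sandwich 4 ≤ 4 ≤ 4: collapsed.

4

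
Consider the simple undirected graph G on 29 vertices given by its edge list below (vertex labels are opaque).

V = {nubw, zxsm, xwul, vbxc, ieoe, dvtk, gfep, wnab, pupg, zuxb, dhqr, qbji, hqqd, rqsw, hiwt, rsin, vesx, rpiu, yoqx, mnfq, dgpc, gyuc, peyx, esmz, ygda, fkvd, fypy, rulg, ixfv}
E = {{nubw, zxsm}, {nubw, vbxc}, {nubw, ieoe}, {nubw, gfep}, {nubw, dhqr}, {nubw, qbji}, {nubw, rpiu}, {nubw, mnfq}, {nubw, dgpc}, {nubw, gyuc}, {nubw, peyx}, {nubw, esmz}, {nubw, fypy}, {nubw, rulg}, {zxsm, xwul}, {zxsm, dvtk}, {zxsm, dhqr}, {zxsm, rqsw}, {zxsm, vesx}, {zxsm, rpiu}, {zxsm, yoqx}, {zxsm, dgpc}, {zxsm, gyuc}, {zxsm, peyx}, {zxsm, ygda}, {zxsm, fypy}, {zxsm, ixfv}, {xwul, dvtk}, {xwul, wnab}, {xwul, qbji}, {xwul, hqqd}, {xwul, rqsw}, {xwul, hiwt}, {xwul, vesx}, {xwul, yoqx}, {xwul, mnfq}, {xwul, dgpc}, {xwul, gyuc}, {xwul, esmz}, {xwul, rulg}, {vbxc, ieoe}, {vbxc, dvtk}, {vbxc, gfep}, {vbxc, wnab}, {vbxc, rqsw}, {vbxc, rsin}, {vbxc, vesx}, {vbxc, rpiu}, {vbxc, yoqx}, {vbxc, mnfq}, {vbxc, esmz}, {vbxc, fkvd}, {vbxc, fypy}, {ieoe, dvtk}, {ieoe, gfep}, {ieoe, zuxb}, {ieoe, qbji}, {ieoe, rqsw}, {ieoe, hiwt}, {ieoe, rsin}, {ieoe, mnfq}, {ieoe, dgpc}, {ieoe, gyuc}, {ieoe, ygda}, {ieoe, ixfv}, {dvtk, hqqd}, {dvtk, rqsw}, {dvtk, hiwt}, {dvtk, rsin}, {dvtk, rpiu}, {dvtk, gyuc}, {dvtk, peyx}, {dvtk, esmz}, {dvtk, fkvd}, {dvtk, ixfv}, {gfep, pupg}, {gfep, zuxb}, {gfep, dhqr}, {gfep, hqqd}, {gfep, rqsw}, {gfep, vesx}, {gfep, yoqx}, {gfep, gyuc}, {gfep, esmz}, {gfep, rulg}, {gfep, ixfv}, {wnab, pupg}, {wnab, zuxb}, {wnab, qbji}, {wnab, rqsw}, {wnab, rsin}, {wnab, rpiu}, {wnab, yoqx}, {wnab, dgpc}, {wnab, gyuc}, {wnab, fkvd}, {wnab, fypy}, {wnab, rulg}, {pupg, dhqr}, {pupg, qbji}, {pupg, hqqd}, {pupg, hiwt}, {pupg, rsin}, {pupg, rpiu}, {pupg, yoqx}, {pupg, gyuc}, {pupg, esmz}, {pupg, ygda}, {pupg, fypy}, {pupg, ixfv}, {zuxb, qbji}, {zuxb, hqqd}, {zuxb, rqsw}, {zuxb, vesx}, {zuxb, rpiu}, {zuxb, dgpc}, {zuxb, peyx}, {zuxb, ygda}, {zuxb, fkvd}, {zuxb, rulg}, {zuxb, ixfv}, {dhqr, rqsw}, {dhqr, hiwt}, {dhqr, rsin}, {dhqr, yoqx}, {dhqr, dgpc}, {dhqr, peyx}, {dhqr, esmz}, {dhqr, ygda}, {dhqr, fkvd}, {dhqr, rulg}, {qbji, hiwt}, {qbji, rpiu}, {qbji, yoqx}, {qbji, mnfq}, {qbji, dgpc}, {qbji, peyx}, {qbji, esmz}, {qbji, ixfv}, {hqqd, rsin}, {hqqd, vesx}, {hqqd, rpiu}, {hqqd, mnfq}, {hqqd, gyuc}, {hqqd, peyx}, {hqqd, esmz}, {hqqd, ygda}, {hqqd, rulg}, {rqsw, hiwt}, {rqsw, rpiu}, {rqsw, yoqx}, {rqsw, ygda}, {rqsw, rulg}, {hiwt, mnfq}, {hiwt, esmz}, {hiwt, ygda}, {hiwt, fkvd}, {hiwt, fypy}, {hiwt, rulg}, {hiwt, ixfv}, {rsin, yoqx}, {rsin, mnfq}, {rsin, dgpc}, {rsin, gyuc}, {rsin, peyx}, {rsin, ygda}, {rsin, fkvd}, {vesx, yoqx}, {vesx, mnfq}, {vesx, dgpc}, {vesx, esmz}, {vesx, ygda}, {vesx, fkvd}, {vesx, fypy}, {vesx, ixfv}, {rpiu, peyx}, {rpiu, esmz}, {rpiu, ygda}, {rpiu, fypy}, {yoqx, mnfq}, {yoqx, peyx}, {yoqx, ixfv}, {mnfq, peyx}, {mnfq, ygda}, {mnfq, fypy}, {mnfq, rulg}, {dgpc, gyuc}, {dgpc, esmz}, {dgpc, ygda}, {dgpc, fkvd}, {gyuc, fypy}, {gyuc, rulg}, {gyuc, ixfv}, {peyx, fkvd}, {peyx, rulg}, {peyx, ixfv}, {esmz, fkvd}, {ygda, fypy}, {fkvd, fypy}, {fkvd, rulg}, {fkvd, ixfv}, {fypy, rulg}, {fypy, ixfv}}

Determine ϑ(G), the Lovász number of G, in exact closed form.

sqrt(29)

deg(rulg) = 14; N(rulg) = {nubw, xwul, gfep, wnab, zuxb, dhqr, hqqd, rqsw, hiwt, mnfq, gyuc, peyx, fkvd, fypy}.
Vertex mnfq has 14 neighbors: nubw, xwul, vbxc, ieoe, qbji, hqqd, hiwt, rsin, vesx, yoqx, peyx, ygda, fypy, rulg.
N(ygda) = {zxsm, ieoe, pupg, zuxb, dhqr, hqqd, rqsw, hiwt, rsin, vesx, rpiu, mnfq, dgpc, fypy}, |N(ygda)| = 14.
deg(zuxb) = 14; N(zuxb) = {ieoe, gfep, wnab, qbji, hqqd, rqsw, vesx, rpiu, dgpc, peyx, ygda, fkvd, rulg, ixfv}.
deg(v) = 14 for all v (|V|=29); SR(29,14,6,7) — a Paley graph.
spec(A) ≈ [14.0, 2.1926, -3.1926] (distinct, 4 d.p.).
λ_max=14, λ_min=-sqrt(29)/2 - 1/2; ϑ = −29·λ_min/(λ_max−λ_min) = sqrt(29).
Numerically 5.38516481.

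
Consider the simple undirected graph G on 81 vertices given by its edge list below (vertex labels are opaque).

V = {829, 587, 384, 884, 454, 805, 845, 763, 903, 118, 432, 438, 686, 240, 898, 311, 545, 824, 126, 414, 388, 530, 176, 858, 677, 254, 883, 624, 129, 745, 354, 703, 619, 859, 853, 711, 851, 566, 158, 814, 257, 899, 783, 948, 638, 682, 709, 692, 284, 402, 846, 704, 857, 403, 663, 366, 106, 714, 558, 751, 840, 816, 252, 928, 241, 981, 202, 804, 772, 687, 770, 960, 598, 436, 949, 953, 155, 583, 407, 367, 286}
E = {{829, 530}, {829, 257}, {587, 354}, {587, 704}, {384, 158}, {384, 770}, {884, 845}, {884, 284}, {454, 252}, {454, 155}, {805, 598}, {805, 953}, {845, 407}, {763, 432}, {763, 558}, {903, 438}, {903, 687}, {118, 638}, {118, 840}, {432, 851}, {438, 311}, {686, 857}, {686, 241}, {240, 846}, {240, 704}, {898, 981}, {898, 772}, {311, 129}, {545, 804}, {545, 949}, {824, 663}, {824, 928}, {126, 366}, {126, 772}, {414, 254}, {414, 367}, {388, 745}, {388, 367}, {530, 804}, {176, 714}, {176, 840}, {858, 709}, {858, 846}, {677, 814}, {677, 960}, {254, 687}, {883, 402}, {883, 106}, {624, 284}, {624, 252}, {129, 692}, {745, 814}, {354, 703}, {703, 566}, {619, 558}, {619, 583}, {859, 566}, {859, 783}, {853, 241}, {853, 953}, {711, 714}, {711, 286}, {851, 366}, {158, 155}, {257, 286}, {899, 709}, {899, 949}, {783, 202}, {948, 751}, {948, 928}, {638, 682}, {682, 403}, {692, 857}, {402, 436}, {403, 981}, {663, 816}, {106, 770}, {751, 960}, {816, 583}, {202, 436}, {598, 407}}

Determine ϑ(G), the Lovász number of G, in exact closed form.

81*cos(pi/81)/(cos(pi/81) + 1)

N(583) = {619, 816}, |N(583)| = 2.
N(783) = {859, 202}, |N(783)| = 2.
deg(638) = 2; N(638) = {118, 682}.
Vertex 981 has 2 neighbors: 898, 403.
81-vertex 2-regular graph: this is C_{81}, the 81-cycle.
A has 41 distinct eigenvalues ≈ [2.0, 1.994, 1.976, 1.9461, 1.9045, 1.8514, 1.7873, 1.7123, 1.6271, 1.5321, 1.4279, 1.315, 1.1943, 1.0664, 0.9321, 0.7922, 0.6475, 0.4989, 0.3473, 0.1936, 0.0388, -0.1163, -0.2707, -0.4234, -0.5736, -0.7204, -0.8628, -1.0, -1.1312, -1.2556, -1.3725, -1.4811, -1.5808, -1.671, -1.7511, -1.8207, -1.8794, -1.9267, -1.9625, -1.9865, -1.9985].
With N=81: ϑ(G) = 81·(-(-1)*2*cos(pi/81))/(2−(-2*cos(pi/81))) = 81*cos(pi/81)/(cos(pi/81) + 1).
ϑ(G) ≈ 40.484765310.
Sandwich: α(G)=40 ≤ ϑ(G)=81*cos(pi/81)/(cos(pi/81) + 1) ≤ χ(Ḡ)=41 (both strict).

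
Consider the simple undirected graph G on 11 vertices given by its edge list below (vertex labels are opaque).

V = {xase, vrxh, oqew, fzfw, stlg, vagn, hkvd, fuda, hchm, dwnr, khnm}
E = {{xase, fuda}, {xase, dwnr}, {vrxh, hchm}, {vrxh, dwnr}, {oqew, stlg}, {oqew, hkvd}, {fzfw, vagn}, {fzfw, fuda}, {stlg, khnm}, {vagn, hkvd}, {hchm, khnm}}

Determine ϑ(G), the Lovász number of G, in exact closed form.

11*cos(pi/11)/(cos(pi/11) + 1)

Vertex xase has 2 neighbors: fuda, dwnr.
Vertex hkvd has 2 neighbors: oqew, vagn.
Vertex vagn has 2 neighbors: fzfw, hkvd.
deg(oqew) = 2; N(oqew) = {stlg, hkvd}.
11-vertex 2-regular graph: a single 11-cycle (edge-transitive).
A has 6 distinct eigenvalues ≈ [2.0, 1.68251, 0.83083, -0.28463, -1.30972, -1.91899].
ϑ = −N·λ_min/(λ_max−λ_min) = −11·(-2*cos(pi/11))/(2−(-2*cos(pi/11))) = 11*cos(pi/11)/(cos(pi/11) + 1).
≈ 5.386302912 (to 9 d.p.).
5 ≤ 11*cos(pi/11)/(cos(pi/11) + 1) ≤ 6: both strict.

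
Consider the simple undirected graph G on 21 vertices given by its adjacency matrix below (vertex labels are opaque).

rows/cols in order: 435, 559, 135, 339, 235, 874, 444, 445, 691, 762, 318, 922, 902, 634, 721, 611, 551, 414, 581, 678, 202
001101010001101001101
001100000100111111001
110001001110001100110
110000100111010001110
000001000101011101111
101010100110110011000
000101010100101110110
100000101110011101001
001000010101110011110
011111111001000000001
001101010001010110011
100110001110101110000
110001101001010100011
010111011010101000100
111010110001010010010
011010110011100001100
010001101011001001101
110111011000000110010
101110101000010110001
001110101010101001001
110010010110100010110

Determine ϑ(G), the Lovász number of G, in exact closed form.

6

N(445) = {435, 444, 691, 762, 318, 634, 721, 611, 414, 202}, |N(445)| = 10.
N(444) = {339, 874, 445, 762, 902, 721, 611, 551, 581, 678}, |N(444)| = 10.
Vertex 691 has 10 neighbors: 135, 445, 762, 922, 902, 634, 551, 414, 581, 678.
N(762) = {559, 135, 339, 235, 874, 444, 445, 691, 922, 202}, |N(762)| = 10.
21-vertex 10-regular graph: Kneser K(7,2) on C(7,2)=21 vertices.
spec(A) ≈ [10.0, 1.0, -4.0] (distinct, 4 d.p.).
λ_max=10, λ_min=-4; ϑ = −21·λ_min/(λ_max−λ_min) = 6.
= 6.0000000… (decimal).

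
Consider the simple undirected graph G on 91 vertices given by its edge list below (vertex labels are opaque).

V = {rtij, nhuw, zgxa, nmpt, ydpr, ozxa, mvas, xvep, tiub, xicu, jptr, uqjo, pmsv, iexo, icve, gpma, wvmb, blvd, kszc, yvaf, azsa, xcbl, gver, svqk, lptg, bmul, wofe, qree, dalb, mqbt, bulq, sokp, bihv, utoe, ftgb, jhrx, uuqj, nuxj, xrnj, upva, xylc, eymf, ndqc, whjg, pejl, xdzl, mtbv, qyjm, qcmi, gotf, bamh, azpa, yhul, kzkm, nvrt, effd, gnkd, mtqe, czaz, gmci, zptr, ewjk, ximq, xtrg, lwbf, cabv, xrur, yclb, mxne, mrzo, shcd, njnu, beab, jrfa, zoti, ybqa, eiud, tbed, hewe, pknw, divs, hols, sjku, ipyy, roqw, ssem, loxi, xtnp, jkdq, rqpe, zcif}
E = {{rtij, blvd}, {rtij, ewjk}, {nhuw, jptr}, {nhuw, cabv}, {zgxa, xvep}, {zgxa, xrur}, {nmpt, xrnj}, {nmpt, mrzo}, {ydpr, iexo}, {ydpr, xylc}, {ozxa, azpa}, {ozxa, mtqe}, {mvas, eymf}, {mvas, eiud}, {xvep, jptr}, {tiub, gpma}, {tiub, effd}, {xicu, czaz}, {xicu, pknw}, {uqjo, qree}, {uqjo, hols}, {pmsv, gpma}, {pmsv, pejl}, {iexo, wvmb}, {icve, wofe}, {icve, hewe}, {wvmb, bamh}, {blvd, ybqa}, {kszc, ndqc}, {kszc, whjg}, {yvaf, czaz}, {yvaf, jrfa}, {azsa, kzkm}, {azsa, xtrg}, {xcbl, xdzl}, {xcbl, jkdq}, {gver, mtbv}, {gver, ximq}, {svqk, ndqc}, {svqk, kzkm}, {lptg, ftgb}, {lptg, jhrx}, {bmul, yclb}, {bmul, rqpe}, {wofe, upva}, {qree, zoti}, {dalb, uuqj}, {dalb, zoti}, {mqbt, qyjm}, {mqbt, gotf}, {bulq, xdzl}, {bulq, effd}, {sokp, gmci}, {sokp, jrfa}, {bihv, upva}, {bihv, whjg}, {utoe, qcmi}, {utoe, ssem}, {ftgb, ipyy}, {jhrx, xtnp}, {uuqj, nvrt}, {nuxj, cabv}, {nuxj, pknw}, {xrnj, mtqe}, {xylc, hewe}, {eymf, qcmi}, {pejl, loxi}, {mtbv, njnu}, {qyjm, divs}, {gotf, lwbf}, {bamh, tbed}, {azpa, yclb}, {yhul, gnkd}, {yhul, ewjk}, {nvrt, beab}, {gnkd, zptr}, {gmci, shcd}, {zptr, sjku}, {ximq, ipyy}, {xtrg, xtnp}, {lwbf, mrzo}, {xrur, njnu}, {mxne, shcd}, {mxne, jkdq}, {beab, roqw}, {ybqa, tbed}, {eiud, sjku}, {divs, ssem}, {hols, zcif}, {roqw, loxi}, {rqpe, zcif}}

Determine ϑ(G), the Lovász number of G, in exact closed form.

deg(pknw) = 2; N(pknw) = {xicu, nuxj}.
Vertex bamh has 2 neighbors: wvmb, tbed.
N(uuqj) = {dalb, nvrt}, |N(uuqj)| = 2.
deg(uqjo) = 2; N(uqjo) = {qree, hols}.
Every vertex has degree 2 (N=91); a single 91-cycle (edge-transitive).
The 46 distinct eigenvalues: [2.0, 1.99523, 1.98096, 1.95725, 1.92421, 1.882, 1.83082, 1.77091, 1.70257, 1.62611, 1.54191, 1.45035, 1.35189, 1.24698, 1.13613, 1.01987, 0.89874, 0.77333, 0.64424, 0.51208, 0.37748, 0.24107, 0.10352, -0.03452, -0.1724, -0.30946, -0.44504, -0.5785, -0.70921, -0.83654, -0.95987, -1.07864, -1.19226, -1.30021, -1.40196, -1.49702, -1.58495, -1.66533, -1.73778, -1.80194, -1.85751, -1.90424, -1.94188, -1.97028, -1.98928, -1.99881].
λ_max=2, λ_min=-2*cos(pi/91); ϑ = −91·λ_min/(λ_max−λ_min) = 91*cos(pi/91)/(cos(pi/91) + 1).
= 45.486440… (decimal).
α=45, χ(Ḡ)=46; ϑ=91*cos(pi/91)/(cos(pi/91) + 1) lies between (both strict).

91*cos(pi/91)/(cos(pi/91) + 1)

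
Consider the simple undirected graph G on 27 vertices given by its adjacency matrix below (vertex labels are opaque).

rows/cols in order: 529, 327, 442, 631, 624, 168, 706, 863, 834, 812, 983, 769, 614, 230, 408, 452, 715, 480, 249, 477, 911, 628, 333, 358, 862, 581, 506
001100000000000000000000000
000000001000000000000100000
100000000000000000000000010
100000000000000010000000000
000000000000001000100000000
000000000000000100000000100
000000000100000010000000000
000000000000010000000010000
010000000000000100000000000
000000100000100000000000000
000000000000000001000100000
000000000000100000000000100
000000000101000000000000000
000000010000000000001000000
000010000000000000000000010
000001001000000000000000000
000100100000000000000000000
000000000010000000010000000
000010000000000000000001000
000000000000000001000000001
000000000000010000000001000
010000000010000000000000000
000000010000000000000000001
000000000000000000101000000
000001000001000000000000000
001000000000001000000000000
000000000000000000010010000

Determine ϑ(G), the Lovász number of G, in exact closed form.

Vertex 477 has 2 neighbors: 480, 506.
deg(715) = 2; N(715) = {631, 706}.
N(769) = {614, 862}, |N(769)| = 2.
Vertex 333 has 2 neighbors: 863, 506.
Regular of degree 2 on 27 vertices: connected 2-regular on 27 ⇒ C_{27}.
A has 14 distinct eigenvalues ≈ [2.0, 1.9461, 1.7873, 1.5321, 1.1943, 0.7922, 0.3473, -0.1163, -0.5736, -1.0, -1.3725, -1.671, -1.8794, -1.9865].
Lovász: ϑ = −27(-2*cos(pi/27))/(2+-(-1)*2*cos(pi/27)) = 27*cos(pi/27)/(cos(pi/27) + 1).
= 13.454204087… (decimal).
Lovász sandwich 13 ≤ 27*cos(pi/27)/(cos(pi/27) + 1) ≤ 14: both strict.

27*cos(pi/27)/(cos(pi/27) + 1)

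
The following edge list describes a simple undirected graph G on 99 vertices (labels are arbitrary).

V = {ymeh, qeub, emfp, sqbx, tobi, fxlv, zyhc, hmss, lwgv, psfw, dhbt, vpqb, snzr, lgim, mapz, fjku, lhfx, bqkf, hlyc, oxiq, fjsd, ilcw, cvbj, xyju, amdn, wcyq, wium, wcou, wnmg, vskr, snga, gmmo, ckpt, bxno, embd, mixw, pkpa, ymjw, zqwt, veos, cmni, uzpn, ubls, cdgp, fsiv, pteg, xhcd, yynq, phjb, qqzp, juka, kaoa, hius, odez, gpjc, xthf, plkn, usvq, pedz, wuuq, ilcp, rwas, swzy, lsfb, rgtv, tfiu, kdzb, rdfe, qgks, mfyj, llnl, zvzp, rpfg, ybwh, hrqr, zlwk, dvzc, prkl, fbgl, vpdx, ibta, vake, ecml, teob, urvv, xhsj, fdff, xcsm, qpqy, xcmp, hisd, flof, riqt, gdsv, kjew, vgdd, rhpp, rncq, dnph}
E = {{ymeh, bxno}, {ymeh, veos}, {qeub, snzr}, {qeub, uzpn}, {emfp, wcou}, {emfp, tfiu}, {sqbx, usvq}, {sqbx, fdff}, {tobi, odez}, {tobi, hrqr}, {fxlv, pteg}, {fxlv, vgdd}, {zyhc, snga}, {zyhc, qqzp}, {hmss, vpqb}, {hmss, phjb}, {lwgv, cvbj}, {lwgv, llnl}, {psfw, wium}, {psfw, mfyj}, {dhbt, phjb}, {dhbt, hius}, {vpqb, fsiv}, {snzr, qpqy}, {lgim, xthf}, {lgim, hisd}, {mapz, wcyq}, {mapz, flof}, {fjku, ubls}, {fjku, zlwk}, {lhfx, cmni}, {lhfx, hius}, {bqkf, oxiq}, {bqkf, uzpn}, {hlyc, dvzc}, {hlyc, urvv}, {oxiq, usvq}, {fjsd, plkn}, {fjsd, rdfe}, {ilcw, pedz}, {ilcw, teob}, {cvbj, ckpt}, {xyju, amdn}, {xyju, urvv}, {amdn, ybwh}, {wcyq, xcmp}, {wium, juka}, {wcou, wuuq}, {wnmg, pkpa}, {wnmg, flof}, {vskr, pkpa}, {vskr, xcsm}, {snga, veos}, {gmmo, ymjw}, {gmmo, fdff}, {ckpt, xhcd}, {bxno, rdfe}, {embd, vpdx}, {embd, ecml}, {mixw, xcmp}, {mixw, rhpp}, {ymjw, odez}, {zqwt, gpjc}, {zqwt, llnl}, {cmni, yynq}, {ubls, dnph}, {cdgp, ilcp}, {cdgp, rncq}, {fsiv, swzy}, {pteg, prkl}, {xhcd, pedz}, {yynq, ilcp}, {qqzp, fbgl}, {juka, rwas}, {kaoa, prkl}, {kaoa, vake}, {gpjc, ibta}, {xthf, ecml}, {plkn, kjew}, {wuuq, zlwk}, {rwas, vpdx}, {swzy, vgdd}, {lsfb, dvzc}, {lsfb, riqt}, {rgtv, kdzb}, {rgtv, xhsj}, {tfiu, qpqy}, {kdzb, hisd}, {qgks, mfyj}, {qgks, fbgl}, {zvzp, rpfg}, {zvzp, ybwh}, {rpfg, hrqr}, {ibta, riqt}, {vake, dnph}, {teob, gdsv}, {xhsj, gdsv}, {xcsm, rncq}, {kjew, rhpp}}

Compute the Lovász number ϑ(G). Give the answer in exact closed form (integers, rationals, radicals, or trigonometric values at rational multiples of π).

Vertex ubls has 2 neighbors: fjku, dnph.
deg(lwgv) = 2; N(lwgv) = {cvbj, llnl}.
deg(hmss) = 2; N(hmss) = {vpqb, phjb}.
deg(prkl) = 2; N(prkl) = {pteg, kaoa}.
Regular of degree 2 on 99 vertices: this is C_{99}, the 99-cycle.
A has 50 distinct eigenvalues ≈ [2.0, 1.996, 1.984, 1.964, 1.936, 1.9, 1.857, 1.806, 1.748, 1.683, 1.611, 1.532, 1.447, 1.357, 1.261, 1.16, 1.054, 0.945, 0.831, 0.714, 0.594, 0.472, 0.347, 0.222, 0.095, -0.032, -0.158, -0.285, -0.41, -0.533, -0.654, -0.773, -0.888, -1.0, -1.108, -1.211, -1.31, -1.403, -1.491, -1.572, -1.647, -1.716, -1.778, -1.832, -1.879, -1.919, -1.951, -1.975, -1.991, -1.999].
ϑ = −N·λ_min/(λ_max−λ_min) = −99·(-2*cos(pi/99))/(2−(-2*cos(pi/99))) = 99*cos(pi/99)/(cos(pi/99) + 1).
ϑ(G) ≈ 49.48754.
Lovász sandwich 49 ≤ 99*cos(pi/99)/(cos(pi/99) + 1) ≤ 50: both strict.

99*cos(pi/99)/(cos(pi/99) + 1)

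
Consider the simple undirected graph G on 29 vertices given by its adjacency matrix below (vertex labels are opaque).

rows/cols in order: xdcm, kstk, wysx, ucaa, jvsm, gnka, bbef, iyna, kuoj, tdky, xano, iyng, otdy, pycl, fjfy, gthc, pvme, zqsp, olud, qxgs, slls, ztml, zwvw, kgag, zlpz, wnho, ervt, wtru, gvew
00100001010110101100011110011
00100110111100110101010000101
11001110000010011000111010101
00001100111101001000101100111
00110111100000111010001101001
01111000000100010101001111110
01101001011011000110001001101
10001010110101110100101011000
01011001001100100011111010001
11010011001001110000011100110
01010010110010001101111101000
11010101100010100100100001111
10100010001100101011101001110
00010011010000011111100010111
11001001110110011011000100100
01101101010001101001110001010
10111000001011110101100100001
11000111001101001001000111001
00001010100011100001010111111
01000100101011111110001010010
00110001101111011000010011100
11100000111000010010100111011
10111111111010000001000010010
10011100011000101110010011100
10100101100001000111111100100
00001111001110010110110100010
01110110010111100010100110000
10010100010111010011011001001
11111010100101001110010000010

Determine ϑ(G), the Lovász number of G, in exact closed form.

Vertex gnka has 14 neighbors: kstk, wysx, ucaa, jvsm, iyng, gthc, zqsp, qxgs, zwvw, kgag, zlpz, wnho, ervt, wtru.
Vertex gthc has 14 neighbors: kstk, wysx, jvsm, gnka, iyna, tdky, pycl, fjfy, pvme, qxgs, slls, ztml, wnho, wtru.
deg(qxgs) = 14; N(qxgs) = {kstk, gnka, kuoj, xano, otdy, pycl, fjfy, gthc, pvme, zqsp, olud, zwvw, zlpz, wtru}.
Vertex fjfy has 14 neighbors: xdcm, kstk, jvsm, iyna, kuoj, tdky, iyng, otdy, gthc, pvme, olud, qxgs, kgag, ervt.
deg(v) = 14 for all v (|V|=29); SR(29,14,6,7) — a Paley graph.
spec(A) ≈ [14.0, 2.192582, -3.192582] (distinct, 6 d.p.).
ϑ = −N·λ_min/(λ_max−λ_min) = −29·(-sqrt(29)/2 - 1/2)/(14−(-sqrt(29)/2 - 1/2)) = sqrt(29).
ϑ(G) ≈ 5.385164807.

sqrt(29)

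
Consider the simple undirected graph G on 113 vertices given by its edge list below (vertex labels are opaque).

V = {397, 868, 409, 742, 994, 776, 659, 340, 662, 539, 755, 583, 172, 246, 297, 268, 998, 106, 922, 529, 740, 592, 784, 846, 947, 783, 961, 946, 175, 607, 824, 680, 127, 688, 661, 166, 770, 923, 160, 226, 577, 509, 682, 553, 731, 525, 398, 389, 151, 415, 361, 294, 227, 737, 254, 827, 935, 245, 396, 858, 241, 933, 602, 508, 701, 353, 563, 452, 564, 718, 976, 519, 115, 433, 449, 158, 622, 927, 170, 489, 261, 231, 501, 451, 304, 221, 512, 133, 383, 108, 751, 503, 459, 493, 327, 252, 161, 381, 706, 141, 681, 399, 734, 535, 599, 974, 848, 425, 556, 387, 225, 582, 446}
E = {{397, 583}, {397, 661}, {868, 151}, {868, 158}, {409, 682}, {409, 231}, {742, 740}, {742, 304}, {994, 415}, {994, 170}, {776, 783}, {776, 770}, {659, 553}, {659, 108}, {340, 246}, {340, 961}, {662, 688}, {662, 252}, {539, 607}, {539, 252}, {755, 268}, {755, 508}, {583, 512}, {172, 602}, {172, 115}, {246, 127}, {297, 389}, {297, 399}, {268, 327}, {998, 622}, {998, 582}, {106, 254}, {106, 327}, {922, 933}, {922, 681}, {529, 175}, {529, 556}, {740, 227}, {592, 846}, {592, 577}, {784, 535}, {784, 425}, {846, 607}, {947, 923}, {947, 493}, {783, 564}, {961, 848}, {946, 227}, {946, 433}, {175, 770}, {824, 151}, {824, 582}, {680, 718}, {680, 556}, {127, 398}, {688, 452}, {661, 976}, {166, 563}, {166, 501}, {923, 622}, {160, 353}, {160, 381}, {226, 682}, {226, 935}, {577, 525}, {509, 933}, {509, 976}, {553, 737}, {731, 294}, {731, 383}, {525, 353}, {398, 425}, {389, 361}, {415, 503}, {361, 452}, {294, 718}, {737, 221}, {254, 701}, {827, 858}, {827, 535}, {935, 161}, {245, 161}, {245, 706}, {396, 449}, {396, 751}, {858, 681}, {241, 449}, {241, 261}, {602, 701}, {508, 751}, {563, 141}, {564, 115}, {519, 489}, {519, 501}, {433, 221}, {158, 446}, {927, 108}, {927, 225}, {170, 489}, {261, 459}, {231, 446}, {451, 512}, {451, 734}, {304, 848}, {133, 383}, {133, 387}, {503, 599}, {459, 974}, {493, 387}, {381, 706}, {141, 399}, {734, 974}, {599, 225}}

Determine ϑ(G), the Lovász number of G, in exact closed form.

N(133) = {383, 387}, |N(133)| = 2.
deg(583) = 2; N(583) = {397, 512}.
N(389) = {297, 361}, |N(389)| = 2.
Vertex 563 has 2 neighbors: 166, 141.
deg(v) = 2 for all v (|V|=113); a single 113-cycle (edge-transitive).
Distinct eigenvalues (to 3 d.p.): [2.0, 1.997, 1.988, 1.972, 1.951, 1.923, 1.89, 1.85, 1.805, 1.755, 1.699, 1.637, 1.571, 1.5, 1.424, 1.344, 1.259, 1.171, 1.079, 0.984, 0.886, 0.785, 0.681, 0.576, 0.468, 0.359, 0.25, 0.139, 0.028, -0.083, -0.194, -0.305, -0.414, -0.522, -0.629, -0.733, -0.835, -0.935, -1.032, -1.126, -1.216, -1.302, -1.384, -1.462, -1.536, -1.605, -1.669, -1.727, -1.781, -1.829, -1.871, -1.907, -1.938, -1.962, -1.981, -1.993, -1.999].
λ_max=2, λ_min=-2*cos(pi/113); ϑ = −113·λ_min/(λ_max−λ_min) = 113*cos(pi/113)/(cos(pi/113) + 1).
ϑ(G) ≈ 56.4890809.
Check 56 ≤ 113*cos(pi/113)/(cos(pi/113) + 1) ≤ 57: both strict.

113*cos(pi/113)/(cos(pi/113) + 1)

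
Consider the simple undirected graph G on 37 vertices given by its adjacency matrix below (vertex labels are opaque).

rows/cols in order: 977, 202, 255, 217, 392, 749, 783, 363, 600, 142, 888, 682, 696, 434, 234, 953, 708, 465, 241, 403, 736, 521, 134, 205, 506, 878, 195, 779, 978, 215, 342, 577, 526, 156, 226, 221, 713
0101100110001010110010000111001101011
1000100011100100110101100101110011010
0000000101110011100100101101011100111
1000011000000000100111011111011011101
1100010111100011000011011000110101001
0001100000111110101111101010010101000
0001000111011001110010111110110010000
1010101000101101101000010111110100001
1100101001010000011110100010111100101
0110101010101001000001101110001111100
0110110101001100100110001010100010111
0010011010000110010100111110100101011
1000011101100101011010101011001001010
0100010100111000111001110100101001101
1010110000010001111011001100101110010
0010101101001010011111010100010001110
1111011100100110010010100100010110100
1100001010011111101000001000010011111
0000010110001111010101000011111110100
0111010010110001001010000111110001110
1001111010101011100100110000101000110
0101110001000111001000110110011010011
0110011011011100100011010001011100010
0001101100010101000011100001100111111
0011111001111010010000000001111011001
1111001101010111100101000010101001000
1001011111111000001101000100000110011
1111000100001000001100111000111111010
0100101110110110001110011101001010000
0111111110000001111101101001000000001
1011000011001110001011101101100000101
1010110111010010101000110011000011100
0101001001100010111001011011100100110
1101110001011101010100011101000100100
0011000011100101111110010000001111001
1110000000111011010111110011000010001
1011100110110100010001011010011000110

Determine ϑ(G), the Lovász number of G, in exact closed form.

Vertex 142 has 18 neighbors: 202, 255, 392, 783, 600, 888, 696, 953, 521, 134, 506, 878, 195, 342, 577, 526, 156, 226.
Vertex 521 has 18 neighbors: 202, 217, 392, 749, 142, 434, 234, 953, 241, 134, 205, 878, 195, 215, 342, 526, 221, 713.
Vertex 363 has 18 neighbors: 977, 255, 392, 783, 888, 696, 434, 953, 708, 241, 205, 878, 195, 779, 978, 215, 577, 713.
deg(392) = 18; N(392) = {977, 202, 749, 363, 600, 142, 888, 234, 953, 736, 521, 205, 506, 978, 215, 577, 156, 713}.
G on 37 vertices is 18-regular; SR(37,18,8,9) — a Paley graph.
spec(A) ≈ [18.0, 2.541, -3.541] (distinct, 3 d.p.).
ϑ = −N·λ_min/(λ_max−λ_min) = −37·(-sqrt(37)/2 - 1/2)/(18−(-sqrt(37)/2 - 1/2)) = sqrt(37).
ϑ(G) ≈ 6.08276253.

sqrt(37)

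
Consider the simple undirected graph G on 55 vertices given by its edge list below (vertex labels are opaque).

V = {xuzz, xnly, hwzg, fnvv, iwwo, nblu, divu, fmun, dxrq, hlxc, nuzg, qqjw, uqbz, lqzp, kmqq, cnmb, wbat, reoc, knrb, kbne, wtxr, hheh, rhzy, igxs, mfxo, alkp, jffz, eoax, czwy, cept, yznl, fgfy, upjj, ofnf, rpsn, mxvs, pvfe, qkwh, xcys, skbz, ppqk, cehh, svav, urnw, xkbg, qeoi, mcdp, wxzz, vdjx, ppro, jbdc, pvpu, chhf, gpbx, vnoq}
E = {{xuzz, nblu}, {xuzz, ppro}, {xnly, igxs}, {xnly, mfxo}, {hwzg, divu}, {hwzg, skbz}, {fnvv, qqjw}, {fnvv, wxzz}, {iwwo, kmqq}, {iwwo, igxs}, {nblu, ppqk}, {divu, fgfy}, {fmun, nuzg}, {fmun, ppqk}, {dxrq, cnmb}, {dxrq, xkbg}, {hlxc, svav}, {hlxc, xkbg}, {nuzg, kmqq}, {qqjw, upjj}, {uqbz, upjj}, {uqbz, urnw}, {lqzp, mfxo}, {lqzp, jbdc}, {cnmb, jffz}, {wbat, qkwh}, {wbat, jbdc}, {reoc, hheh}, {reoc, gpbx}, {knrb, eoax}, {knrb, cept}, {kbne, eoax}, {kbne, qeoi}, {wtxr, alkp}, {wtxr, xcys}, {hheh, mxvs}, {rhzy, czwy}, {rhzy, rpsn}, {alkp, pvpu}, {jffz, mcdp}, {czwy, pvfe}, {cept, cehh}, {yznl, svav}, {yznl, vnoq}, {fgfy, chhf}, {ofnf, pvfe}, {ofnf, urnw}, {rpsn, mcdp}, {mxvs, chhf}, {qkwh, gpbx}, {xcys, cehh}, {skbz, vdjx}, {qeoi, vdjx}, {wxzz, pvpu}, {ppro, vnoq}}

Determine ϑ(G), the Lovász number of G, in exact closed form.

55*cos(pi/55)/(cos(pi/55) + 1)

deg(iwwo) = 2; N(iwwo) = {kmqq, igxs}.
N(divu) = {hwzg, fgfy}, |N(divu)| = 2.
deg(ofnf) = 2; N(ofnf) = {pvfe, urnw}.
deg(vdjx) = 2; N(vdjx) = {skbz, qeoi}.
Regular of degree 2 on 55 vertices: connected 2-regular on 55 ⇒ C_{55}.
Distinct eigenvalues (to 6 d.p.): [2.0, 1.986963, 1.948024, 1.883689, 1.794797, 1.682507, 1.548283, 1.393875, 1.221296, 1.032795, 0.83083, 0.618034, 0.397181, 0.17115, -0.057112, -0.28463, -0.508437, -0.725615, -0.933335, -1.128886, -1.309721, -1.473482, -1.618034, -1.741492, -1.842247, -1.918986, -1.970708, -1.996738].
λ_max=2, λ_min=-2*cos(pi/55); ϑ = −55·λ_min/(λ_max−λ_min) = 55*cos(pi/55)/(cos(pi/55) + 1).
≈ 27.47755688 (to 8 d.p.).
Lovász sandwich 27 ≤ 55*cos(pi/55)/(cos(pi/55) + 1) ≤ 28: both strict.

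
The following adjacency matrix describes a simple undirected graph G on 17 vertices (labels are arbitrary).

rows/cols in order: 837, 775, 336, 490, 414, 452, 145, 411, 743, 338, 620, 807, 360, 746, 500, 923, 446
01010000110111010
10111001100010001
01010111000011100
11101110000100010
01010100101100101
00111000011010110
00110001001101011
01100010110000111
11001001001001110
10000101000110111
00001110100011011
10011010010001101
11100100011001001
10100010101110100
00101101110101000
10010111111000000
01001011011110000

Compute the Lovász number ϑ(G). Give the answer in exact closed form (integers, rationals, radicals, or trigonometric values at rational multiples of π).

Vertex 145 has 8 neighbors: 336, 490, 411, 620, 807, 746, 923, 446.
deg(446) = 8; N(446) = {775, 414, 145, 411, 338, 620, 807, 360}.
N(360) = {837, 775, 336, 452, 338, 620, 746, 446}, |N(360)| = 8.
deg(336) = 8; N(336) = {775, 490, 452, 145, 411, 360, 746, 500}.
G on 17 vertices is 8-regular; Paley(17): SR with (k,λ,μ)=(8,3,4).
A has 3 distinct eigenvalues ≈ [8.0, 1.5616, -2.5616].
−17·(-sqrt(17)/2 - 1/2) / ((8)−(-sqrt(17)/2 - 1/2)) = sqrt(17) = ϑ(G).
Numerically 4.12310563.

sqrt(17)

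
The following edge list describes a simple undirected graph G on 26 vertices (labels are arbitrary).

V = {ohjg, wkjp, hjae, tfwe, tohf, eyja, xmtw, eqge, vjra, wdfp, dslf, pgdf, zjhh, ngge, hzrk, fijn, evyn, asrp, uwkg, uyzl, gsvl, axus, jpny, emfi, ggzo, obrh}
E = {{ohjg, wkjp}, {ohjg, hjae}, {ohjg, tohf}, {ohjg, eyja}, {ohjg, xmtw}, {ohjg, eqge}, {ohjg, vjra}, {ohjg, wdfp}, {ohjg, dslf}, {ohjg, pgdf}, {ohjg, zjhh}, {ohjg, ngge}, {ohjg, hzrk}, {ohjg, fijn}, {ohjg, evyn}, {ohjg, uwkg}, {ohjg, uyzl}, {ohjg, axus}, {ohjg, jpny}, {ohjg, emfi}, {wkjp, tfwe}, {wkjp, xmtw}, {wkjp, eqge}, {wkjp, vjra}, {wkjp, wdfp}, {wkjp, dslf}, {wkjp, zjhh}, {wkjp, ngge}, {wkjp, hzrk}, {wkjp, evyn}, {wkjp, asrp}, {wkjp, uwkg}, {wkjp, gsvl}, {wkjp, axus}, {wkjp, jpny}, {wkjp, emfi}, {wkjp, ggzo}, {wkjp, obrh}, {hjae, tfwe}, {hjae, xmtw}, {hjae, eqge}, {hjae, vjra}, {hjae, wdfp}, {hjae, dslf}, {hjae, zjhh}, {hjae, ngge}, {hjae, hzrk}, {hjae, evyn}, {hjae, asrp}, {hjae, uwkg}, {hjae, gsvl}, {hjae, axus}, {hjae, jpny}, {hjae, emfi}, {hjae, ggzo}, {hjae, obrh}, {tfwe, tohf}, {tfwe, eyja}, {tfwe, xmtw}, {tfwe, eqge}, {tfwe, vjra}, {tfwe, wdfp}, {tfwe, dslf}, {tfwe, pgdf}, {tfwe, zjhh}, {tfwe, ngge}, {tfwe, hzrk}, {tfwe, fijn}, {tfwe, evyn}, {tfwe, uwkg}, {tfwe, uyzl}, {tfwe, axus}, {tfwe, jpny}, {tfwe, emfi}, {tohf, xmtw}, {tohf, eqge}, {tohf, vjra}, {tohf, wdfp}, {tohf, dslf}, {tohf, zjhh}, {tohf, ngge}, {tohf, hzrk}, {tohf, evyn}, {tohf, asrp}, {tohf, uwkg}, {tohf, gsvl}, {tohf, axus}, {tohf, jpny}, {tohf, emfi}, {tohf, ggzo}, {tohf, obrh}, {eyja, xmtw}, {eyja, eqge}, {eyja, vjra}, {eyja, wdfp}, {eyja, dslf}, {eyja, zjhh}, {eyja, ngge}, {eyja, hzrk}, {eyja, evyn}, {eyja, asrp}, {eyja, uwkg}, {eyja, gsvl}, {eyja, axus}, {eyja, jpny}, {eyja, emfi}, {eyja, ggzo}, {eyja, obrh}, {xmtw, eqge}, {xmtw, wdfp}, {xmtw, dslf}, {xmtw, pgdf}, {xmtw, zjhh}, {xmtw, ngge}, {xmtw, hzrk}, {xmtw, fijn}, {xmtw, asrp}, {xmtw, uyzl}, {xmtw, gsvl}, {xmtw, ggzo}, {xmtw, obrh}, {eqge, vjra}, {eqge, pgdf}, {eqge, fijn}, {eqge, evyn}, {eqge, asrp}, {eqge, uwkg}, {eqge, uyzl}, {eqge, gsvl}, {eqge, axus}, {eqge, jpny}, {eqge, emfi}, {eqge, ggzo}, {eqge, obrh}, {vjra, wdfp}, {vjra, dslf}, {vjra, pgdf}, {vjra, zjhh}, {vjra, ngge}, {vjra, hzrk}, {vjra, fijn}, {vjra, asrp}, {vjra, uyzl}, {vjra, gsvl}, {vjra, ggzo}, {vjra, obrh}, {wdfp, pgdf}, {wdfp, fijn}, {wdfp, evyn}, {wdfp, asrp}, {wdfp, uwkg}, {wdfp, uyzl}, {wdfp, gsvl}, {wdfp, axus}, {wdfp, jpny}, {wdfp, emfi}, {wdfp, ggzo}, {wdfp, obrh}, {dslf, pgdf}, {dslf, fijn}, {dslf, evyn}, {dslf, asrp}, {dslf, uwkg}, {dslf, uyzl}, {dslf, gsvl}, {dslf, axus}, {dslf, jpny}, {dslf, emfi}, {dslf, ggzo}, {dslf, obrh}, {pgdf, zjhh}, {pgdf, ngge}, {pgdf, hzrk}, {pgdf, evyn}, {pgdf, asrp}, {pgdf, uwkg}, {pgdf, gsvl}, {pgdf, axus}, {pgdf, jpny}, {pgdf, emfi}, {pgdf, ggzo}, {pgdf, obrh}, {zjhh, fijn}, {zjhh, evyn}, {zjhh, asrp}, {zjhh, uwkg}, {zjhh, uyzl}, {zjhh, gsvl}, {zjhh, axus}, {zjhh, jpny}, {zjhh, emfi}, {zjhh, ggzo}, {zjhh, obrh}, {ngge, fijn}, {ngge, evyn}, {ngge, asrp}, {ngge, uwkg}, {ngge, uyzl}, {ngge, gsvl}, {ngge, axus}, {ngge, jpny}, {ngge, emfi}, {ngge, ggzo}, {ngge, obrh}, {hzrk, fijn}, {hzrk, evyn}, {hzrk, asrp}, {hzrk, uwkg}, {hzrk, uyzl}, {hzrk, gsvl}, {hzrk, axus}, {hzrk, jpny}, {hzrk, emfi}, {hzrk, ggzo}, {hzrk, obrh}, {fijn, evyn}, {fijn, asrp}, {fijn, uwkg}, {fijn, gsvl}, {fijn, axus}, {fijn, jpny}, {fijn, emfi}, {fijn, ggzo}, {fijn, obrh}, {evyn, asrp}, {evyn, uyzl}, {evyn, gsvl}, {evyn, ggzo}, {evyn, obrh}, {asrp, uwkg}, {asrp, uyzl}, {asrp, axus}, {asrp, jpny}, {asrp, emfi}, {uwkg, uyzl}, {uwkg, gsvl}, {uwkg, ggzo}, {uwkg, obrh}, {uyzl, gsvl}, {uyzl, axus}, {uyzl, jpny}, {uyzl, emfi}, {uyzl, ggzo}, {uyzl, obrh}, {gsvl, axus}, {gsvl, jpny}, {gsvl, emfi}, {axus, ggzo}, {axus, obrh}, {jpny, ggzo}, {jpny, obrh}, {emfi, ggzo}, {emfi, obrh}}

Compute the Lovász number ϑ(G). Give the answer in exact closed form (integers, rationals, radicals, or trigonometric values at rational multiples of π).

7

deg(obrh) = 20; N(obrh) = {wkjp, hjae, tohf, eyja, xmtw, eqge, vjra, wdfp, dslf, pgdf, zjhh, ngge, hzrk, fijn, evyn, uwkg, uyzl, axus, jpny, emfi}.
Vertex eyja has 19 neighbors: ohjg, tfwe, xmtw, eqge, vjra, wdfp, dslf, zjhh, ngge, hzrk, evyn, asrp, uwkg, gsvl, axus, jpny, emfi, ggzo, obrh.
deg(xmtw) = 19; N(xmtw) = {ohjg, wkjp, hjae, tfwe, tohf, eyja, eqge, wdfp, dslf, pgdf, zjhh, ngge, hzrk, fijn, asrp, uyzl, gsvl, ggzo, obrh}.
Vertex evyn has 19 neighbors: ohjg, wkjp, hjae, tfwe, tohf, eyja, eqge, wdfp, dslf, pgdf, zjhh, ngge, hzrk, fijn, asrp, uyzl, gsvl, ggzo, obrh.
G = K_{7,7,6,6}: α = 7 = χ(Ḡ), so ϑ = 7.
ϑ(G) ≈ 7.000000.
Sandwich: α(G)=7 ≤ ϑ(G)=7 ≤ χ(Ḡ)=7 (collapsed).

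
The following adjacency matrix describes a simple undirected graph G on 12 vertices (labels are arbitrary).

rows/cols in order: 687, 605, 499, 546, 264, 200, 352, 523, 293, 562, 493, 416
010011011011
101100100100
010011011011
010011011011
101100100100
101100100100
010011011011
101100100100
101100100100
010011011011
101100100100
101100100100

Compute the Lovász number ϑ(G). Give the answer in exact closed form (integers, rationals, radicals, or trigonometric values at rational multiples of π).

7

deg(546) = 7; N(546) = {605, 264, 200, 523, 293, 493, 416}.
deg(562) = 7; N(562) = {605, 264, 200, 523, 293, 493, 416}.
deg(200) = 5; N(200) = {687, 499, 546, 352, 562}.
Vertex 605 has 5 neighbors: 687, 499, 546, 352, 562.
Complete 2-partite, parts [7, 5]: perfect, ϑ = α = 7.
≈ 7.0000 (to 4 d.p.).
Sandwich: α(G)=7 ≤ ϑ(G)=7 ≤ χ(Ḡ)=7 (collapsed).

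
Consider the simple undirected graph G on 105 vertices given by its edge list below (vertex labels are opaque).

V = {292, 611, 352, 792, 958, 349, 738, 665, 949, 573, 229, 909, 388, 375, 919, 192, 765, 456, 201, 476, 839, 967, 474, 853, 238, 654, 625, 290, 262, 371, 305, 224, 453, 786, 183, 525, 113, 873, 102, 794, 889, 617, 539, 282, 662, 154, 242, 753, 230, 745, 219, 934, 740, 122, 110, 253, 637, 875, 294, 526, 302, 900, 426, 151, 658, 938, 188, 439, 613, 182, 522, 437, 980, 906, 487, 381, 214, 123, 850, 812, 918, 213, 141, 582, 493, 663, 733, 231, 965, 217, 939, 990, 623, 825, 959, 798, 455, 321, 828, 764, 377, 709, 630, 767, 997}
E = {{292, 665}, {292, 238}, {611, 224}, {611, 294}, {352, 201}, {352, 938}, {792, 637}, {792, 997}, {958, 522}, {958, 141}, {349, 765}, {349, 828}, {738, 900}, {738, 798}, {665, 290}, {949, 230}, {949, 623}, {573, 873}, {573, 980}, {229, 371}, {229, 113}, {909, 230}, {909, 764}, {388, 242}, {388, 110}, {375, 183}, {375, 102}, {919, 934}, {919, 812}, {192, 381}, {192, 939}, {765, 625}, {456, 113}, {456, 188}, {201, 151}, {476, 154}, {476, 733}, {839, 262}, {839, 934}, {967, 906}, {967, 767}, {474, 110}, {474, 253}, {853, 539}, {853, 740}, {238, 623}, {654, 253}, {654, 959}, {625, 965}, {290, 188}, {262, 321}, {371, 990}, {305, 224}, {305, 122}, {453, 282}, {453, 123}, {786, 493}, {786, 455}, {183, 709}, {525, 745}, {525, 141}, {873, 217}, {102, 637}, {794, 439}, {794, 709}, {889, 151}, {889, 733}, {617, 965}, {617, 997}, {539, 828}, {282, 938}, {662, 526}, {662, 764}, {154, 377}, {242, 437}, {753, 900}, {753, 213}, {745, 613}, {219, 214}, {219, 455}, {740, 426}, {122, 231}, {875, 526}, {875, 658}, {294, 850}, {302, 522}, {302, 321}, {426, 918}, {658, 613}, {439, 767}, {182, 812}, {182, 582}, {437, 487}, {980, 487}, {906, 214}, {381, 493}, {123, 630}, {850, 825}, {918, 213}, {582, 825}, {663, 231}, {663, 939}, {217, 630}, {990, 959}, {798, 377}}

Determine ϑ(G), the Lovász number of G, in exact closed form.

105*cos(pi/105)/(cos(pi/105) + 1)

N(654) = {253, 959}, |N(654)| = 2.
deg(487) = 2; N(487) = {437, 980}.
Vertex 102 has 2 neighbors: 375, 637.
Vertex 292 has 2 neighbors: 665, 238.
105-vertex 2-regular graph: this is C_{105}, the 105-cycle.
The 53 distinct eigenvalues: [2.0, 1.9964, 1.9857, 1.9679, 1.943, 1.9111, 1.8725, 1.8271, 1.7752, 1.7169, 1.6525, 1.5821, 1.5061, 1.4248, 1.3383, 1.247, 1.1512, 1.0514, 0.9477, 0.8407, 0.7307, 0.618, 0.5032, 0.3865, 0.2685, 0.1495, 0.0299, -0.0897, -0.2091, -0.3276, -0.445, -0.5609, -0.6747, -0.7861, -0.8946, -1.0, -1.1018, -1.1996, -1.2932, -1.3821, -1.4661, -1.5448, -1.618, -1.6854, -1.7468, -1.8019, -1.8506, -1.8927, -1.9279, -1.9563, -1.9777, -1.9919, -1.9991].
−105·(-2*cos(pi/105)) / ((2)−(-2*cos(pi/105))) = 105*cos(pi/105)/(cos(pi/105) + 1) = ϑ(G).
ϑ(G) ≈ 52.4882487.
Check 52 ≤ 105*cos(pi/105)/(cos(pi/105) + 1) ≤ 53: both strict.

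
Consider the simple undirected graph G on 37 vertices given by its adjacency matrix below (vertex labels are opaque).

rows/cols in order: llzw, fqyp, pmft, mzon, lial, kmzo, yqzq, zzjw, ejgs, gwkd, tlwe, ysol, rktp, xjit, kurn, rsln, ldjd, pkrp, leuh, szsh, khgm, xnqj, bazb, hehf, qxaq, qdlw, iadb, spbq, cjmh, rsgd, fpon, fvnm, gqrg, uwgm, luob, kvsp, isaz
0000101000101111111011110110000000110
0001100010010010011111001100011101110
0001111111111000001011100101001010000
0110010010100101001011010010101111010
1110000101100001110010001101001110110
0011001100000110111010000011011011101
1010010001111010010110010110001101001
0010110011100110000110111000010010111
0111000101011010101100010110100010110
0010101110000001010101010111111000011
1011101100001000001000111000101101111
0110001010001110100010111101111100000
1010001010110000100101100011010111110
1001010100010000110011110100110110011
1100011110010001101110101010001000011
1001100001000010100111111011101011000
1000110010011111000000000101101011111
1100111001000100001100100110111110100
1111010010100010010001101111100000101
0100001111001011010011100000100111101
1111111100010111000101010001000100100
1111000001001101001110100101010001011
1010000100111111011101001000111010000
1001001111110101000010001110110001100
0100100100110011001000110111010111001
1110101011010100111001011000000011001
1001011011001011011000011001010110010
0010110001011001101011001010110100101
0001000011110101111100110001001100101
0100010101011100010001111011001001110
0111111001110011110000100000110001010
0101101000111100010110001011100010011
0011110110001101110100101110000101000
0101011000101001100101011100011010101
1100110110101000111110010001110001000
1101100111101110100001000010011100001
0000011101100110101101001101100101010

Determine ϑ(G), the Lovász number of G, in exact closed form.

deg(ysol) = 18; N(ysol) = {fqyp, pmft, yqzq, ejgs, rktp, xjit, kurn, ldjd, khgm, bazb, hehf, qxaq, qdlw, spbq, cjmh, rsgd, fpon, fvnm}.
deg(lial) = 18; N(lial) = {llzw, fqyp, pmft, zzjw, gwkd, tlwe, rsln, ldjd, pkrp, khgm, qxaq, qdlw, spbq, fpon, fvnm, gqrg, luob, kvsp}.
Vertex bazb has 18 neighbors: llzw, pmft, zzjw, tlwe, ysol, rktp, xjit, kurn, rsln, pkrp, leuh, szsh, xnqj, qxaq, cjmh, rsgd, fpon, gqrg.
N(llzw) = {lial, yqzq, tlwe, rktp, xjit, kurn, rsln, ldjd, pkrp, leuh, khgm, xnqj, bazb, hehf, qdlw, iadb, luob, kvsp}, |N(llzw)| = 18.
18-regular, N=37; SR(37,18,8,9) — a Paley graph.
Distinct eigenvalues (to 3 d.p.): [18.0, 2.541, -3.541].
Lovász: ϑ = −37(-sqrt(37)/2 - 1/2)/(18+-(-sqrt(37)/2 - 1/2)) = sqrt(37).
= 6.08276253… (decimal).

sqrt(37)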